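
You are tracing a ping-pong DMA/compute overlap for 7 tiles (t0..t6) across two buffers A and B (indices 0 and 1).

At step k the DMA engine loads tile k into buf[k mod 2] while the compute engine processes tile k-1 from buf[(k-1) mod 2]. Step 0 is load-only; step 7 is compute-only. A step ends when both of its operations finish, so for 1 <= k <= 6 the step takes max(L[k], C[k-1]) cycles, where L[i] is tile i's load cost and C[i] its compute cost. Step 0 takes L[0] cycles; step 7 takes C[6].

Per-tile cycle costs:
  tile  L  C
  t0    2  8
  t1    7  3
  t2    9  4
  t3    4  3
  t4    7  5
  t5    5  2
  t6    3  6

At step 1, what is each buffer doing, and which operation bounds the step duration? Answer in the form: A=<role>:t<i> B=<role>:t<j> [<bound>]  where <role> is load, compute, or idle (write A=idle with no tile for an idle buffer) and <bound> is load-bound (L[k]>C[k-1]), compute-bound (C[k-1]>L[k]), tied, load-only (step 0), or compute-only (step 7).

[0] DMA t0→A (2c) ∥ CU idle ⇒ 2c, clock 2
[1] DMA t1→B (7c) ∥ CU A:t0 (8c) ⇒ 8c, clock 10
[2] DMA t2→A (9c) ∥ CU B:t1 (3c) ⇒ 9c, clock 19
[3] DMA t3→B (4c) ∥ CU A:t2 (4c) ⇒ 4c, clock 23
[4] DMA t4→A (7c) ∥ CU B:t3 (3c) ⇒ 7c, clock 30
[5] DMA t5→B (5c) ∥ CU A:t4 (5c) ⇒ 5c, clock 35
[6] DMA t6→A (3c) ∥ CU B:t5 (2c) ⇒ 3c, clock 38
[7] DMA idle ∥ CU A:t6 (6c) ⇒ 6c, clock 44

step 1: A=compute:t0 B=load:t1 [compute-bound]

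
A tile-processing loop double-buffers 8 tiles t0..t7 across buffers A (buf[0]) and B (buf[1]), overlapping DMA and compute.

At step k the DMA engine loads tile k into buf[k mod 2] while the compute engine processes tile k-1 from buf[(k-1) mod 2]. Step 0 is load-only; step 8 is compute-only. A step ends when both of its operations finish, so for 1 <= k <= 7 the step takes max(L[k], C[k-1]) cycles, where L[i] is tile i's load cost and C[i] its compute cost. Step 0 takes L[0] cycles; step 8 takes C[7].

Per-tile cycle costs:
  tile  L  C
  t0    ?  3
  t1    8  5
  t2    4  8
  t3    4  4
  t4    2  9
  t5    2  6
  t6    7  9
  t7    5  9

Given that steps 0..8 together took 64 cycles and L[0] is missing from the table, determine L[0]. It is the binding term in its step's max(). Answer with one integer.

L[0] = 5

step 0 → dur = L[0]=? = L[0]  (unknown; binding)
step 1 → dur = max(L[1]=8, C[0]=3) = 8
step 2 → dur = max(L[2]=4, C[1]=5) = 5
step 3 → dur = max(L[3]=4, C[2]=8) = 8
step 4 → dur = max(L[4]=2, C[3]=4) = 4
step 5 → dur = max(L[5]=2, C[4]=9) = 9
step 6 → dur = max(L[6]=7, C[5]=6) = 7
step 7 → dur = max(L[7]=5, C[6]=9) = 9
step 8 → dur = C[7]=9 = 9
sum of known step durations = 59
dur[0] = total - known = 64 - 59 = 5
L[0] is the binding max in step 0, so L[0] = dur[0] = 5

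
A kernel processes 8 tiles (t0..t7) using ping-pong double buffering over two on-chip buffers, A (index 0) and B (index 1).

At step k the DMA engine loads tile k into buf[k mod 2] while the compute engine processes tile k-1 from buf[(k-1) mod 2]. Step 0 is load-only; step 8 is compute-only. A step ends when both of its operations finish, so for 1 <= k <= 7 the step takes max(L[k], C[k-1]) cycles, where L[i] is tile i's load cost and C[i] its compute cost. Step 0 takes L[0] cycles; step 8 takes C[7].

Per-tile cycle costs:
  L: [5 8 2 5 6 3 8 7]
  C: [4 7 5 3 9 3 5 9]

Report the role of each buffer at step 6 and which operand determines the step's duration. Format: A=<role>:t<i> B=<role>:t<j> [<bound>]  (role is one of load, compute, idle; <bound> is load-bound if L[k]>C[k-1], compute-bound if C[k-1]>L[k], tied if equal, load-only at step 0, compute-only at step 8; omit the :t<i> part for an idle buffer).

step 6: A=load:t6 B=compute:t5 [load-bound]

  0. 5=5c; end=5; A:t0 B:-
  1. max(8,4)=8c; end=13; A:t0 B:t1
  2. max(2,7)=7c; end=20; A:t2 B:t1
  3. max(5,5)=5c; end=25; A:t2 B:t3
  4. max(6,3)=6c; end=31; A:t4 B:t3
  5. max(3,9)=9c; end=40; A:t4 B:t5
  6. max(8,3)=8c; end=48; A:t6 B:t5
  7. max(7,5)=7c; end=55; A:t6 B:t7
  8. 9=9c; end=64; A:t6 B:t7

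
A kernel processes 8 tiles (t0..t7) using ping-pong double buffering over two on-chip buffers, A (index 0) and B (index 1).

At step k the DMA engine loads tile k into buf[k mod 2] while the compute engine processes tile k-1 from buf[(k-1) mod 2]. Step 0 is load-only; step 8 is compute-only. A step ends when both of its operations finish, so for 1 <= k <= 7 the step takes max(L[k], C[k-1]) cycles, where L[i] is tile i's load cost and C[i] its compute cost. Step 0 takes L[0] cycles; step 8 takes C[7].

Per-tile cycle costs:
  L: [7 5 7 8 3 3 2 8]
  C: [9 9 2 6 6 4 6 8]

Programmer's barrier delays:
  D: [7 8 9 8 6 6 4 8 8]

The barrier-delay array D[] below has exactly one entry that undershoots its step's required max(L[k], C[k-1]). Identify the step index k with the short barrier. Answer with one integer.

hazard at step 1

[0] required=L[0]=7=7 vs D=7 ok
[1] required=max(L[1]=5,C[0]=9)=9 vs D=8 SHORT
[2] required=max(L[2]=7,C[1]=9)=9 vs D=9 ok
[3] required=max(L[3]=8,C[2]=2)=8 vs D=8 ok
[4] required=max(L[4]=3,C[3]=6)=6 vs D=6 ok
[5] required=max(L[5]=3,C[4]=6)=6 vs D=6 ok
[6] required=max(L[6]=2,C[5]=4)=4 vs D=4 ok
[7] required=max(L[7]=8,C[6]=6)=8 vs D=8 ok
[8] required=C[7]=8=8 vs D=8 ok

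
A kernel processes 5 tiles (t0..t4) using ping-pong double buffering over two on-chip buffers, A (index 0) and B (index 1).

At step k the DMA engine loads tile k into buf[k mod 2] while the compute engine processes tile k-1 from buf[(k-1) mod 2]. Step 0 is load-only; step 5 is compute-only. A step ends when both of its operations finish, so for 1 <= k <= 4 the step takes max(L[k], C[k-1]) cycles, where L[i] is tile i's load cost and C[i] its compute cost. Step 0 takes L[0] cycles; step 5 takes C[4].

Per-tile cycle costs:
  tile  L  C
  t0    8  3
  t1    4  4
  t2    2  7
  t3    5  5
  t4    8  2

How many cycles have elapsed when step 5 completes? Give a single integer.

end_cycle[5] = 33

[0] DMA t0→A (8c) ∥ CU idle ⇒ 8c, clock 8
[1] DMA t1→B (4c) ∥ CU A:t0 (3c) ⇒ 4c, clock 12
[2] DMA t2→A (2c) ∥ CU B:t1 (4c) ⇒ 4c, clock 16
[3] DMA t3→B (5c) ∥ CU A:t2 (7c) ⇒ 7c, clock 23
[4] DMA t4→A (8c) ∥ CU B:t3 (5c) ⇒ 8c, clock 31
[5] DMA idle ∥ CU A:t4 (2c) ⇒ 2c, clock 33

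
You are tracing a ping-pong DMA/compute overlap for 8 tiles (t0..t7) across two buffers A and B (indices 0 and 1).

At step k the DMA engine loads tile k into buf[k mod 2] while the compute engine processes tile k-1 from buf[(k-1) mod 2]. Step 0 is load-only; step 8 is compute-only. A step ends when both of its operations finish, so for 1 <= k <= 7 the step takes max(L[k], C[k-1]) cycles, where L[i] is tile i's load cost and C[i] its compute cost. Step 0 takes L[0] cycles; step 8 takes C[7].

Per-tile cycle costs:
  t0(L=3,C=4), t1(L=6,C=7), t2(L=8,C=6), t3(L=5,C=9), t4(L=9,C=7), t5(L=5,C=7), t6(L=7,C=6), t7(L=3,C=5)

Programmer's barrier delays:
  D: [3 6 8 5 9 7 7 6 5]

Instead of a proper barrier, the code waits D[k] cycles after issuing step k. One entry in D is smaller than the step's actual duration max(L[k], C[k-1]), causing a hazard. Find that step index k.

k=0 barrier L[0]=3→3c, D[0]=3 ok
k=1 barrier max(L[1]=6,C[0]=4)→6c, D[1]=6 ok
k=2 barrier max(L[2]=8,C[1]=7)→8c, D[2]=8 ok
k=3 barrier max(L[3]=5,C[2]=6)→6c, D[3]=5 SHORT
k=4 barrier max(L[4]=9,C[3]=9)→9c, D[4]=9 ok
k=5 barrier max(L[5]=5,C[4]=7)→7c, D[5]=7 ok
k=6 barrier max(L[6]=7,C[5]=7)→7c, D[6]=7 ok
k=7 barrier max(L[7]=3,C[6]=6)→6c, D[7]=6 ok
k=8 barrier C[7]=5→5c, D[8]=5 ok

hazard at step 3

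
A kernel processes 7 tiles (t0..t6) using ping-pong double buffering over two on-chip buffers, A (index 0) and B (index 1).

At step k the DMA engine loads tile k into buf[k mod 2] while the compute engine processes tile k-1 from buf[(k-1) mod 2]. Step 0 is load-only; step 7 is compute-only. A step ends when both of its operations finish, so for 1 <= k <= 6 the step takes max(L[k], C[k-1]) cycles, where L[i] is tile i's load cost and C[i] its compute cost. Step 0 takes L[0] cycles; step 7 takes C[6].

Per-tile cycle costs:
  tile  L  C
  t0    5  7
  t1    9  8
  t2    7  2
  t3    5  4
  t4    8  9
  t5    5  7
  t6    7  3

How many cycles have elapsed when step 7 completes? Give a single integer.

end_cycle[7] = 54

k=0 load=t0/5c comp=- wait=5 total=5
k=1 load=t1/9c comp=t0/7c wait=9 total=14
k=2 load=t2/7c comp=t1/8c wait=8 total=22
k=3 load=t3/5c comp=t2/2c wait=5 total=27
k=4 load=t4/8c comp=t3/4c wait=8 total=35
k=5 load=t5/5c comp=t4/9c wait=9 total=44
k=6 load=t6/7c comp=t5/7c wait=7 total=51
k=7 load=- comp=t6/3c wait=3 total=54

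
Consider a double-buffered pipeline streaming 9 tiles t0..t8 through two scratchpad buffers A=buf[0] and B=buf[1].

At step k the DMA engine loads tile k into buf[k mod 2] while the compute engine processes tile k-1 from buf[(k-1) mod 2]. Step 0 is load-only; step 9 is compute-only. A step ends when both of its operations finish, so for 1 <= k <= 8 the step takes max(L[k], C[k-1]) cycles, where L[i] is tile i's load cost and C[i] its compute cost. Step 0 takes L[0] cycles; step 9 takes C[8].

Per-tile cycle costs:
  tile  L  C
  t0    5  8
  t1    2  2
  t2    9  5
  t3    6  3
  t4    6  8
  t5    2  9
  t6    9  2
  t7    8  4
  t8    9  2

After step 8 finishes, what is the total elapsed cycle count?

end_cycle[8] = 68

  0. 5=5c; end=5; A:t0 B:-
  1. max(2,8)=8c; end=13; A:t0 B:t1
  2. max(9,2)=9c; end=22; A:t2 B:t1
  3. max(6,5)=6c; end=28; A:t2 B:t3
  4. max(6,3)=6c; end=34; A:t4 B:t3
  5. max(2,8)=8c; end=42; A:t4 B:t5
  6. max(9,9)=9c; end=51; A:t6 B:t5
  7. max(8,2)=8c; end=59; A:t6 B:t7
  8. max(9,4)=9c; end=68; A:t8 B:t7
  9. 2=2c; end=70; A:t8 B:t7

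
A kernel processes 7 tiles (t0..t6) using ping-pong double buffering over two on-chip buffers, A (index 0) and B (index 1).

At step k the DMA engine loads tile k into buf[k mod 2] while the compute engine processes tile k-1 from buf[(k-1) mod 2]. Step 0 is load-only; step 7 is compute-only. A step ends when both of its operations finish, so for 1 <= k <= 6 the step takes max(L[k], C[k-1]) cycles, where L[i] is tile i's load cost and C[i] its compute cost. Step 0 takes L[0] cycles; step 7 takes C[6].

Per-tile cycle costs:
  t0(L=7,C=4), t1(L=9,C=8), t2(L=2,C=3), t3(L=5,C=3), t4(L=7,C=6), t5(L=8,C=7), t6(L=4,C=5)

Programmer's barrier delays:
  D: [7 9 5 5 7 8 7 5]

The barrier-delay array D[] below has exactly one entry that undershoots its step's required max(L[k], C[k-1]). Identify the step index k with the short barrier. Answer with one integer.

hazard at step 2

step 0: need L[0]=7 = 7; D[0]=7 ok
step 1: need max(L[1]=9,C[0]=4) = 9; D[1]=9 ok
step 2: need max(L[2]=2,C[1]=8) = 8; D[2]=5 SHORT
step 3: need max(L[3]=5,C[2]=3) = 5; D[3]=5 ok
step 4: need max(L[4]=7,C[3]=3) = 7; D[4]=7 ok
step 5: need max(L[5]=8,C[4]=6) = 8; D[5]=8 ok
step 6: need max(L[6]=4,C[5]=7) = 7; D[6]=7 ok
step 7: need C[6]=5 = 5; D[7]=5 ok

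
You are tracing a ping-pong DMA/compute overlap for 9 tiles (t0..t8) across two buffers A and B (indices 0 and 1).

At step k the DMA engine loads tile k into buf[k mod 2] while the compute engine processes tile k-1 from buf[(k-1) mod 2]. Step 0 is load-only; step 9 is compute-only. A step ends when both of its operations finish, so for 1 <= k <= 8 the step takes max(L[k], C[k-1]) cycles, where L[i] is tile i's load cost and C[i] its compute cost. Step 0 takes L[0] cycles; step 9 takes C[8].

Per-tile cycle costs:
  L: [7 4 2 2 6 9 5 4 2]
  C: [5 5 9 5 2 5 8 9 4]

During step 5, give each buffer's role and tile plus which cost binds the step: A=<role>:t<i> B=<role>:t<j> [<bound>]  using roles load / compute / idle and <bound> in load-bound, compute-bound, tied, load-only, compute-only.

k=0 load=t0/7c comp=- wait=7 total=7
k=1 load=t1/4c comp=t0/5c wait=5 total=12
k=2 load=t2/2c comp=t1/5c wait=5 total=17
k=3 load=t3/2c comp=t2/9c wait=9 total=26
k=4 load=t4/6c comp=t3/5c wait=6 total=32
k=5 load=t5/9c comp=t4/2c wait=9 total=41
k=6 load=t6/5c comp=t5/5c wait=5 total=46
k=7 load=t7/4c comp=t6/8c wait=8 total=54
k=8 load=t8/2c comp=t7/9c wait=9 total=63
k=9 load=- comp=t8/4c wait=4 total=67

step 5: A=compute:t4 B=load:t5 [load-bound]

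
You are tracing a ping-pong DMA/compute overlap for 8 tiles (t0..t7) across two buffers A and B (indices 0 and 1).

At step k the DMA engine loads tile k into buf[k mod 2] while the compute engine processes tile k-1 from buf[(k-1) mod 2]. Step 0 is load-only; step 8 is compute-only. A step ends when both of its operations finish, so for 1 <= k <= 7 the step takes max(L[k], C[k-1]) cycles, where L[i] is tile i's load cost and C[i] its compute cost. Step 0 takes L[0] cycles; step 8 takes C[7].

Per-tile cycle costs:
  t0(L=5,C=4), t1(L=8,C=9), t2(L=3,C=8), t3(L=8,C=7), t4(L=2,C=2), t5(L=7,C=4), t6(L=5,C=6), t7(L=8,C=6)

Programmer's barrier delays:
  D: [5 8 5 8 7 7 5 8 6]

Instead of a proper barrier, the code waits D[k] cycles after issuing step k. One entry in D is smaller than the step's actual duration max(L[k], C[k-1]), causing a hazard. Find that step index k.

k=0 barrier L[0]=5→5c, D[0]=5 ok
k=1 barrier max(L[1]=8,C[0]=4)→8c, D[1]=8 ok
k=2 barrier max(L[2]=3,C[1]=9)→9c, D[2]=5 SHORT
k=3 barrier max(L[3]=8,C[2]=8)→8c, D[3]=8 ok
k=4 barrier max(L[4]=2,C[3]=7)→7c, D[4]=7 ok
k=5 barrier max(L[5]=7,C[4]=2)→7c, D[5]=7 ok
k=6 barrier max(L[6]=5,C[5]=4)→5c, D[6]=5 ok
k=7 barrier max(L[7]=8,C[6]=6)→8c, D[7]=8 ok
k=8 barrier C[7]=6→6c, D[8]=6 ok

hazard at step 2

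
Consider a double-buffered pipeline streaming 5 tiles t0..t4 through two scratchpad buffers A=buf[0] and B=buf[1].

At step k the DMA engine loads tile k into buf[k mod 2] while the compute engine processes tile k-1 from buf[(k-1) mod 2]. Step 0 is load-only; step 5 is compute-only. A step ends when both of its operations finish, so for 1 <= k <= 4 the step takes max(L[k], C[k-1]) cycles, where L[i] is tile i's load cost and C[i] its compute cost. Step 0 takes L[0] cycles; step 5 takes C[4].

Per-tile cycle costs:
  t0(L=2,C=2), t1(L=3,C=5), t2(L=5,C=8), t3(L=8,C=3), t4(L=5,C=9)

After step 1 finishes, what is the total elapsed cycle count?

end_cycle[1] = 5

  0. 2=2c; end=2; A:t0 B:-
  1. max(3,2)=3c; end=5; A:t0 B:t1
  2. max(5,5)=5c; end=10; A:t2 B:t1
  3. max(8,8)=8c; end=18; A:t2 B:t3
  4. max(5,3)=5c; end=23; A:t4 B:t3
  5. 9=9c; end=32; A:t4 B:t3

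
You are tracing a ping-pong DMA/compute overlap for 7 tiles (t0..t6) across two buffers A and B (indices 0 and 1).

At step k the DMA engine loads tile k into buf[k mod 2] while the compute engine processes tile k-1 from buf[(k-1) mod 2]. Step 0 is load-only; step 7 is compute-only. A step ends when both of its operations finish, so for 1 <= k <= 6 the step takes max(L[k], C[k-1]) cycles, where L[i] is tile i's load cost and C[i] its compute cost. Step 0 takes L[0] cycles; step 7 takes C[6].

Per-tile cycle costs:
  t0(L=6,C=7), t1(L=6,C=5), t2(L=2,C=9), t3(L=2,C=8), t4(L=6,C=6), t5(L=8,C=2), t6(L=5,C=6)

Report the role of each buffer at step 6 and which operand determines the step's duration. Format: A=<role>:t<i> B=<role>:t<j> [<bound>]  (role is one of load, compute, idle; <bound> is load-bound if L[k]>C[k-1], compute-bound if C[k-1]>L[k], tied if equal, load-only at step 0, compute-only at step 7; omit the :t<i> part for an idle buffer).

k=0 load=t0/6c comp=- wait=6 total=6
k=1 load=t1/6c comp=t0/7c wait=7 total=13
k=2 load=t2/2c comp=t1/5c wait=5 total=18
k=3 load=t3/2c comp=t2/9c wait=9 total=27
k=4 load=t4/6c comp=t3/8c wait=8 total=35
k=5 load=t5/8c comp=t4/6c wait=8 total=43
k=6 load=t6/5c comp=t5/2c wait=5 total=48
k=7 load=- comp=t6/6c wait=6 total=54

step 6: A=load:t6 B=compute:t5 [load-bound]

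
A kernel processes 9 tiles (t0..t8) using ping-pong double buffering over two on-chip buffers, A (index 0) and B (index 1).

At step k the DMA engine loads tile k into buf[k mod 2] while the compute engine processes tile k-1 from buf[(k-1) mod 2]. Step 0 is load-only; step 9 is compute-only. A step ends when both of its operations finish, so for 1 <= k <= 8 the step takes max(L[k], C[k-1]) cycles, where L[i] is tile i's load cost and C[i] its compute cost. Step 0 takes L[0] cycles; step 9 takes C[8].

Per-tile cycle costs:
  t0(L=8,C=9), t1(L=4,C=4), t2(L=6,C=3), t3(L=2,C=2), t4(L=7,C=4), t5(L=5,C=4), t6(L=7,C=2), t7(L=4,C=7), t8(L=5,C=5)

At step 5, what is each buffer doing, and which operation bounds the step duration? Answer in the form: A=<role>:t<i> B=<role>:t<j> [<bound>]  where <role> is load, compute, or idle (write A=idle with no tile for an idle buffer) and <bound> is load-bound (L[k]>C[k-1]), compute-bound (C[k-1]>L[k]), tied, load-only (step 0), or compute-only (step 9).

step 0: L[0]=8 → dur=8, Σ=8 | A=load:t0 B=idle [load-only]
step 1: L[1]=4 C[0]=9 → dur=9, Σ=17 | A=compute:t0 B=load:t1 [compute-bound]
step 2: L[2]=6 C[1]=4 → dur=6, Σ=23 | A=load:t2 B=compute:t1 [load-bound]
step 3: L[3]=2 C[2]=3 → dur=3, Σ=26 | A=compute:t2 B=load:t3 [compute-bound]
step 4: L[4]=7 C[3]=2 → dur=7, Σ=33 | A=load:t4 B=compute:t3 [load-bound]
step 5: L[5]=5 C[4]=4 → dur=5, Σ=38 | A=compute:t4 B=load:t5 [load-bound]
step 6: L[6]=7 C[5]=4 → dur=7, Σ=45 | A=load:t6 B=compute:t5 [load-bound]
step 7: L[7]=4 C[6]=2 → dur=4, Σ=49 | A=compute:t6 B=load:t7 [load-bound]
step 8: L[8]=5 C[7]=7 → dur=7, Σ=56 | A=load:t8 B=compute:t7 [compute-bound]
step 9: C[8]=5 → dur=5, Σ=61 | A=compute:t8 B=idle [compute-only]

step 5: A=compute:t4 B=load:t5 [load-bound]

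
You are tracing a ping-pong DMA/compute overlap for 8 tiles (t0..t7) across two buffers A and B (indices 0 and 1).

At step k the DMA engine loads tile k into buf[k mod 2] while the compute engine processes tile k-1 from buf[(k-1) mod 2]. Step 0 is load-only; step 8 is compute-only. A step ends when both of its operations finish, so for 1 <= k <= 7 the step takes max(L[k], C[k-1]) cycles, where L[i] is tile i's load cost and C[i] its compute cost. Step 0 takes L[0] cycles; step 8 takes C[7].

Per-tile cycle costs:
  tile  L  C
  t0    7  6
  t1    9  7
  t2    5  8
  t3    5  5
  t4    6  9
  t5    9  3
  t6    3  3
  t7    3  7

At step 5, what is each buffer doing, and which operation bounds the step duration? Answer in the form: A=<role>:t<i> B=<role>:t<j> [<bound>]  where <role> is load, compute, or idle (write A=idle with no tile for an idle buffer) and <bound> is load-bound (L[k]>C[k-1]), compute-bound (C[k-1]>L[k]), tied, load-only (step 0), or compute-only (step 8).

  0. 7=7c; end=7; A:t0 B:-
  1. max(9,6)=9c; end=16; A:t0 B:t1
  2. max(5,7)=7c; end=23; A:t2 B:t1
  3. max(5,8)=8c; end=31; A:t2 B:t3
  4. max(6,5)=6c; end=37; A:t4 B:t3
  5. max(9,9)=9c; end=46; A:t4 B:t5
  6. max(3,3)=3c; end=49; A:t6 B:t5
  7. max(3,3)=3c; end=52; A:t6 B:t7
  8. 7=7c; end=59; A:t6 B:t7

step 5: A=compute:t4 B=load:t5 [tied]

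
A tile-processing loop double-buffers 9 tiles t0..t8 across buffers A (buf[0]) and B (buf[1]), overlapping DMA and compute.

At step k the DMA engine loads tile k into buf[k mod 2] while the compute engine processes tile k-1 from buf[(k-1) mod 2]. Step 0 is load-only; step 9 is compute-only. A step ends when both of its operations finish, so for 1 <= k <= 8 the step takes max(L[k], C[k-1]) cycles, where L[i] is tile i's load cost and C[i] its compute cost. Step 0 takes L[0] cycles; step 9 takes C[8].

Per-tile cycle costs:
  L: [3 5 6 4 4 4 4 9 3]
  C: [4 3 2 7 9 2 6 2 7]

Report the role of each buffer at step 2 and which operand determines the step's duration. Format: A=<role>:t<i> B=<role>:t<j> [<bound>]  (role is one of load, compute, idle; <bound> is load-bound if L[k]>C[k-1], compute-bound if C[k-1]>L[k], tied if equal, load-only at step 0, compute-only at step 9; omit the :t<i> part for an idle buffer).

step 2: A=load:t2 B=compute:t1 [load-bound]

[0] DMA t0→A (3c) ∥ CU idle ⇒ 3c, clock 3
[1] DMA t1→B (5c) ∥ CU A:t0 (4c) ⇒ 5c, clock 8
[2] DMA t2→A (6c) ∥ CU B:t1 (3c) ⇒ 6c, clock 14
[3] DMA t3→B (4c) ∥ CU A:t2 (2c) ⇒ 4c, clock 18
[4] DMA t4→A (4c) ∥ CU B:t3 (7c) ⇒ 7c, clock 25
[5] DMA t5→B (4c) ∥ CU A:t4 (9c) ⇒ 9c, clock 34
[6] DMA t6→A (4c) ∥ CU B:t5 (2c) ⇒ 4c, clock 38
[7] DMA t7→B (9c) ∥ CU A:t6 (6c) ⇒ 9c, clock 47
[8] DMA t8→A (3c) ∥ CU B:t7 (2c) ⇒ 3c, clock 50
[9] DMA idle ∥ CU A:t8 (7c) ⇒ 7c, clock 57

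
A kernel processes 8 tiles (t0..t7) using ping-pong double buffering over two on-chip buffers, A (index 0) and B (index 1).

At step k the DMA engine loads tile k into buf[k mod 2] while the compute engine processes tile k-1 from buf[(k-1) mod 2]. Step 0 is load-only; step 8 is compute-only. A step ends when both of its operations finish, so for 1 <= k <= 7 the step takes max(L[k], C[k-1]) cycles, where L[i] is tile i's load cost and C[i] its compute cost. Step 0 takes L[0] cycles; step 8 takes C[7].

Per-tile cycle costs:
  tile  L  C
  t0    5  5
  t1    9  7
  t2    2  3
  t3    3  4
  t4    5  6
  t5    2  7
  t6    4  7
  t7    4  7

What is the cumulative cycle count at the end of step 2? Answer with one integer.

k=0 load=t0/5c comp=- wait=5 total=5
k=1 load=t1/9c comp=t0/5c wait=9 total=14
k=2 load=t2/2c comp=t1/7c wait=7 total=21
k=3 load=t3/3c comp=t2/3c wait=3 total=24
k=4 load=t4/5c comp=t3/4c wait=5 total=29
k=5 load=t5/2c comp=t4/6c wait=6 total=35
k=6 load=t6/4c comp=t5/7c wait=7 total=42
k=7 load=t7/4c comp=t6/7c wait=7 total=49
k=8 load=- comp=t7/7c wait=7 total=56

end_cycle[2] = 21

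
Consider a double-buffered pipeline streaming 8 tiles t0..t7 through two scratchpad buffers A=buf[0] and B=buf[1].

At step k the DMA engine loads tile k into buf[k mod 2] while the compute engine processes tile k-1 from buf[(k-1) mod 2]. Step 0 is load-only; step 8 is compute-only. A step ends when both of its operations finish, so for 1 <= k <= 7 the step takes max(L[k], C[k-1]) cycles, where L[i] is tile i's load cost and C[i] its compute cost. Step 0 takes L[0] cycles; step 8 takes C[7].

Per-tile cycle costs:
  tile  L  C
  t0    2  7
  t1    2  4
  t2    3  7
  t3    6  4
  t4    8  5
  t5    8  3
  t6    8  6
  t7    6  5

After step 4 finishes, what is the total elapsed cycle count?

end_cycle[4] = 28

step 0: L[0]=2 → dur=2, Σ=2 | A=load:t0 B=idle [load-only]
step 1: L[1]=2 C[0]=7 → dur=7, Σ=9 | A=compute:t0 B=load:t1 [compute-bound]
step 2: L[2]=3 C[1]=4 → dur=4, Σ=13 | A=load:t2 B=compute:t1 [compute-bound]
step 3: L[3]=6 C[2]=7 → dur=7, Σ=20 | A=compute:t2 B=load:t3 [compute-bound]
step 4: L[4]=8 C[3]=4 → dur=8, Σ=28 | A=load:t4 B=compute:t3 [load-bound]
step 5: L[5]=8 C[4]=5 → dur=8, Σ=36 | A=compute:t4 B=load:t5 [load-bound]
step 6: L[6]=8 C[5]=3 → dur=8, Σ=44 | A=load:t6 B=compute:t5 [load-bound]
step 7: L[7]=6 C[6]=6 → dur=6, Σ=50 | A=compute:t6 B=load:t7 [tied]
step 8: C[7]=5 → dur=5, Σ=55 | A=idle B=compute:t7 [compute-only]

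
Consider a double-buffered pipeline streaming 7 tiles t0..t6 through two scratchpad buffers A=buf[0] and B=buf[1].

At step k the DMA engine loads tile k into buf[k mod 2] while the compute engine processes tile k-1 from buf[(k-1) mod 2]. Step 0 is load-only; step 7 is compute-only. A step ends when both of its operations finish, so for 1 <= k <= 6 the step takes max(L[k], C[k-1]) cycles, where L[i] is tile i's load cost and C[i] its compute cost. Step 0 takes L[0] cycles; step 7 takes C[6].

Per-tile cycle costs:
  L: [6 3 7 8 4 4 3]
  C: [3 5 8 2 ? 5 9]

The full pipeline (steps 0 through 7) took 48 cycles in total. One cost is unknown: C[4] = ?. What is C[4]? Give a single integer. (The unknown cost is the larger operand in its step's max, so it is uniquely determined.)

C[4] = 6

step 0 | dur = L[0]=6 = 6
step 1 | dur = max(L[1]=3, C[0]=3) = 3
step 2 | dur = max(L[2]=7, C[1]=5) = 7
step 3 | dur = max(L[3]=8, C[2]=8) = 8
step 4 | dur = max(L[4]=4, C[3]=2) = 4
step 5 | dur = max(L[5]=4, C[4]=?) = C[4]  (unknown; binding)
step 6 | dur = max(L[6]=3, C[5]=5) = 5
step 7 | dur = C[6]=9 = 9
sum of known step durations = 42
dur[5] = total - known = 48 - 42 = 6
C[4] is the binding max in step 5, so C[4] = dur[5] = 6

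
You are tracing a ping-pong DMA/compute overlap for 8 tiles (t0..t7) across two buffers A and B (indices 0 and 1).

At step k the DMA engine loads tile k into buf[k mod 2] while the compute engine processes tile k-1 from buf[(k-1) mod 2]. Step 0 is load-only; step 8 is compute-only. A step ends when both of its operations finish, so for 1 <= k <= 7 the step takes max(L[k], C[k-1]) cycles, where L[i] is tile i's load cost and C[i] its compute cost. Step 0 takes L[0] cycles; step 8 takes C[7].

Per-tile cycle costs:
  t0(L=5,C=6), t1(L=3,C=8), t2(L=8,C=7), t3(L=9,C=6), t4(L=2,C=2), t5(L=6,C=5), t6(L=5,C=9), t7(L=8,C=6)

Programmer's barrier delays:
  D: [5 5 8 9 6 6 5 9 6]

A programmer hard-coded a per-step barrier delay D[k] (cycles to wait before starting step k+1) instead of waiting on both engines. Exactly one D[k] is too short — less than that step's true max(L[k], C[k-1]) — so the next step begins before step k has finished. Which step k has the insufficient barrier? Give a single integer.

hazard at step 1

[0] required=L[0]=5=5 vs D=5 ok
[1] required=max(L[1]=3,C[0]=6)=6 vs D=5 SHORT
[2] required=max(L[2]=8,C[1]=8)=8 vs D=8 ok
[3] required=max(L[3]=9,C[2]=7)=9 vs D=9 ok
[4] required=max(L[4]=2,C[3]=6)=6 vs D=6 ok
[5] required=max(L[5]=6,C[4]=2)=6 vs D=6 ok
[6] required=max(L[6]=5,C[5]=5)=5 vs D=5 ok
[7] required=max(L[7]=8,C[6]=9)=9 vs D=9 ok
[8] required=C[7]=6=6 vs D=6 ok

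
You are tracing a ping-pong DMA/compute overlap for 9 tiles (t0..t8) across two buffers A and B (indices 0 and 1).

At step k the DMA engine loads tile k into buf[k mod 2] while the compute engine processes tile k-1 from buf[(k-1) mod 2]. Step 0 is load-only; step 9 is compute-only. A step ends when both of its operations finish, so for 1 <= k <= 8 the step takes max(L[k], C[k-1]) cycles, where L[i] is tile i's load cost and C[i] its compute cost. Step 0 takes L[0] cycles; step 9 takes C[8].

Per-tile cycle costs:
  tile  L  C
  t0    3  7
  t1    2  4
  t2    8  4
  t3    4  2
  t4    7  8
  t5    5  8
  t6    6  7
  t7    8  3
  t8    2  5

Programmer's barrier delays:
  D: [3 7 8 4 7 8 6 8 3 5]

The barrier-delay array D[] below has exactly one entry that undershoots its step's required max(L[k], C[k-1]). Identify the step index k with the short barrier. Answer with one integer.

k=0 barrier L[0]=3→3c, D[0]=3 ok
k=1 barrier max(L[1]=2,C[0]=7)→7c, D[1]=7 ok
k=2 barrier max(L[2]=8,C[1]=4)→8c, D[2]=8 ok
k=3 barrier max(L[3]=4,C[2]=4)→4c, D[3]=4 ok
k=4 barrier max(L[4]=7,C[3]=2)→7c, D[4]=7 ok
k=5 barrier max(L[5]=5,C[4]=8)→8c, D[5]=8 ok
k=6 barrier max(L[6]=6,C[5]=8)→8c, D[6]=6 SHORT
k=7 barrier max(L[7]=8,C[6]=7)→8c, D[7]=8 ok
k=8 barrier max(L[8]=2,C[7]=3)→3c, D[8]=3 ok
k=9 barrier C[8]=5→5c, D[9]=5 ok

hazard at step 6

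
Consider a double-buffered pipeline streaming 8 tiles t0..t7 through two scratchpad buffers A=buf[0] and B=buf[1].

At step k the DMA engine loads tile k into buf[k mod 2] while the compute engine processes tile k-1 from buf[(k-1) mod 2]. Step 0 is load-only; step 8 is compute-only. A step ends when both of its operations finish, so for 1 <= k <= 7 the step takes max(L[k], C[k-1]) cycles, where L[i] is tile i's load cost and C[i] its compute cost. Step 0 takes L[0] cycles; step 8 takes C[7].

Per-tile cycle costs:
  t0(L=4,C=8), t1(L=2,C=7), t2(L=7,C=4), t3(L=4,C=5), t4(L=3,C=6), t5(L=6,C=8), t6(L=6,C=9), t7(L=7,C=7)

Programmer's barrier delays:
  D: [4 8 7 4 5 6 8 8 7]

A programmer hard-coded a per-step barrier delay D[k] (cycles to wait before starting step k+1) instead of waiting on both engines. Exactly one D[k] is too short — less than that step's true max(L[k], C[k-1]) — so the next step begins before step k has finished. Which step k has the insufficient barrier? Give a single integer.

hazard at step 7

k=0 barrier L[0]=4→4c, D[0]=4 ok
k=1 barrier max(L[1]=2,C[0]=8)→8c, D[1]=8 ok
k=2 barrier max(L[2]=7,C[1]=7)→7c, D[2]=7 ok
k=3 barrier max(L[3]=4,C[2]=4)→4c, D[3]=4 ok
k=4 barrier max(L[4]=3,C[3]=5)→5c, D[4]=5 ok
k=5 barrier max(L[5]=6,C[4]=6)→6c, D[5]=6 ok
k=6 barrier max(L[6]=6,C[5]=8)→8c, D[6]=8 ok
k=7 barrier max(L[7]=7,C[6]=9)→9c, D[7]=8 SHORT
k=8 barrier C[7]=7→7c, D[8]=7 ok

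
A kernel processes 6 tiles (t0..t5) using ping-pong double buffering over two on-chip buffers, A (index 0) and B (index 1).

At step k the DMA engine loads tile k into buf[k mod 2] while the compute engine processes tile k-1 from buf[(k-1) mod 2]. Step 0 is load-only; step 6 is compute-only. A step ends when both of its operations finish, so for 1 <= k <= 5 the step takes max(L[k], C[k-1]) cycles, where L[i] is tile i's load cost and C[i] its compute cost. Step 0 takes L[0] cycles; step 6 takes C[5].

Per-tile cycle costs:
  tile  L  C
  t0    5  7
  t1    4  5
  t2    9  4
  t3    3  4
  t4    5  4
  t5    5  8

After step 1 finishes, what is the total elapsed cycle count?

end_cycle[1] = 12

k=0 load=t0/5c comp=- wait=5 total=5
k=1 load=t1/4c comp=t0/7c wait=7 total=12
k=2 load=t2/9c comp=t1/5c wait=9 total=21
k=3 load=t3/3c comp=t2/4c wait=4 total=25
k=4 load=t4/5c comp=t3/4c wait=5 total=30
k=5 load=t5/5c comp=t4/4c wait=5 total=35
k=6 load=- comp=t5/8c wait=8 total=43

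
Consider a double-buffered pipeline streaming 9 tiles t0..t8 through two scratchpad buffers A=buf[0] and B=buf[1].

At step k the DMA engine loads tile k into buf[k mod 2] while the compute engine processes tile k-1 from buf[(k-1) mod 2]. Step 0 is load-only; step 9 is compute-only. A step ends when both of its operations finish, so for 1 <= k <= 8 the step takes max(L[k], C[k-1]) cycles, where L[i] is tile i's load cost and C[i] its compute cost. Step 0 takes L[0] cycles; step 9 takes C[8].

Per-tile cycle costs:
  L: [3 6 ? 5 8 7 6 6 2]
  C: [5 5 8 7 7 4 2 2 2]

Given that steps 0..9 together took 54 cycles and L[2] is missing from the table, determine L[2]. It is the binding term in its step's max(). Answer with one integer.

L[2] = 6

step 0: dur = L[0]=3 = 3
step 1: dur = max(L[1]=6, C[0]=5) = 6
step 2: dur = max(L[2]=?, C[1]=5) = L[2]  (unknown; binding)
step 3: dur = max(L[3]=5, C[2]=8) = 8
step 4: dur = max(L[4]=8, C[3]=7) = 8
step 5: dur = max(L[5]=7, C[4]=7) = 7
step 6: dur = max(L[6]=6, C[5]=4) = 6
step 7: dur = max(L[7]=6, C[6]=2) = 6
step 8: dur = max(L[8]=2, C[7]=2) = 2
step 9: dur = C[8]=2 = 2
sum of known step durations = 48
dur[2] = total - known = 54 - 48 = 6
L[2] is the binding max in step 2, so L[2] = dur[2] = 6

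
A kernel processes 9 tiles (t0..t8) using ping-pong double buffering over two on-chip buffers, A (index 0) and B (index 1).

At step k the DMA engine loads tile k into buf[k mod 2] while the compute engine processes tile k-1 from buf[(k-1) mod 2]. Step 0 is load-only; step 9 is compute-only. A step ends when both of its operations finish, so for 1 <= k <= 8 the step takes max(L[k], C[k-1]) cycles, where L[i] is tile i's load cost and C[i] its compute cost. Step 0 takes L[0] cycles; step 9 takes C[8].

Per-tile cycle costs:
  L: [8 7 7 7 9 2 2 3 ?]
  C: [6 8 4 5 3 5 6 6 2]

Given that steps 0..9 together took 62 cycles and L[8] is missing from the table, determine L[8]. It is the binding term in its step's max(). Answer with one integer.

L[8] = 7

step 0 = dur = L[0]=8 = 8
step 1 = dur = max(L[1]=7, C[0]=6) = 7
step 2 = dur = max(L[2]=7, C[1]=8) = 8
step 3 = dur = max(L[3]=7, C[2]=4) = 7
step 4 = dur = max(L[4]=9, C[3]=5) = 9
step 5 = dur = max(L[5]=2, C[4]=3) = 3
step 6 = dur = max(L[6]=2, C[5]=5) = 5
step 7 = dur = max(L[7]=3, C[6]=6) = 6
step 8 = dur = max(L[8]=?, C[7]=6) = L[8]  (unknown; binding)
step 9 = dur = C[8]=2 = 2
sum of known step durations = 55
dur[8] = total - known = 62 - 55 = 7
L[8] is the binding max in step 8, so L[8] = dur[8] = 7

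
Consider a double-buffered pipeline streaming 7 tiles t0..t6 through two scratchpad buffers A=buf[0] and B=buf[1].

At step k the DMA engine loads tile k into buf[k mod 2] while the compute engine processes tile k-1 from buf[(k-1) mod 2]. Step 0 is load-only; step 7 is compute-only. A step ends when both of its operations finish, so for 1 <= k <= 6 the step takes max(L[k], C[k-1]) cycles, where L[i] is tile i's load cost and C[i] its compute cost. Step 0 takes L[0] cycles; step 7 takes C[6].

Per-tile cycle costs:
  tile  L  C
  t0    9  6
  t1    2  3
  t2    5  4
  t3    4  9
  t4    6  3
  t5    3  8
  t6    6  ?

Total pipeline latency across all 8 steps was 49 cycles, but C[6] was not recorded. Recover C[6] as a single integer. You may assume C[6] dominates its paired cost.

step 0 | dur = L[0]=9 = 9
step 1 | dur = max(L[1]=2, C[0]=6) = 6
step 2 | dur = max(L[2]=5, C[1]=3) = 5
step 3 | dur = max(L[3]=4, C[2]=4) = 4
step 4 | dur = max(L[4]=6, C[3]=9) = 9
step 5 | dur = max(L[5]=3, C[4]=3) = 3
step 6 | dur = max(L[6]=6, C[5]=8) = 8
step 7 | dur = C[6]=? = C[6]  (unknown; binding)
sum of known step durations = 44
dur[7] = total - known = 49 - 44 = 5
C[6] is the binding max in step 7, so C[6] = dur[7] = 5

C[6] = 5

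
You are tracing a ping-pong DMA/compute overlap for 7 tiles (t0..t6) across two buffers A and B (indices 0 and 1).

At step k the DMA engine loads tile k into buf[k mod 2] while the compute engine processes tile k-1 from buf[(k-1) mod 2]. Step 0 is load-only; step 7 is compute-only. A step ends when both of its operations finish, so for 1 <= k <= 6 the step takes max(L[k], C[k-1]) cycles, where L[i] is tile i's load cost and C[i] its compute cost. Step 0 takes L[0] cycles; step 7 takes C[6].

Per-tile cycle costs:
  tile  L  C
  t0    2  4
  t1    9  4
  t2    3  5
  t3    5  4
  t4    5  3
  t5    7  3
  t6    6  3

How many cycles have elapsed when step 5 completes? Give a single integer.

end_cycle[5] = 32

[0] DMA t0→A (2c) ∥ CU idle ⇒ 2c, clock 2
[1] DMA t1→B (9c) ∥ CU A:t0 (4c) ⇒ 9c, clock 11
[2] DMA t2→A (3c) ∥ CU B:t1 (4c) ⇒ 4c, clock 15
[3] DMA t3→B (5c) ∥ CU A:t2 (5c) ⇒ 5c, clock 20
[4] DMA t4→A (5c) ∥ CU B:t3 (4c) ⇒ 5c, clock 25
[5] DMA t5→B (7c) ∥ CU A:t4 (3c) ⇒ 7c, clock 32
[6] DMA t6→A (6c) ∥ CU B:t5 (3c) ⇒ 6c, clock 38
[7] DMA idle ∥ CU A:t6 (3c) ⇒ 3c, clock 41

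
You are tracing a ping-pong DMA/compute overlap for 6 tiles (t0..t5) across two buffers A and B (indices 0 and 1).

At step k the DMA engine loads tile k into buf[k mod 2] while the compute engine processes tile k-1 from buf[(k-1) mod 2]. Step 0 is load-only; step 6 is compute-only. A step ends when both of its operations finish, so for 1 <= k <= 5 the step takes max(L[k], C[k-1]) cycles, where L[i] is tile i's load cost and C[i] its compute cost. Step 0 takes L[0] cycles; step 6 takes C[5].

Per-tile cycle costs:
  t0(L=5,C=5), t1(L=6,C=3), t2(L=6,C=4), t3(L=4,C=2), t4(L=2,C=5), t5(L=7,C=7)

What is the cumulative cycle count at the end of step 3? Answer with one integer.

  0. 5=5c; end=5; A:t0 B:-
  1. max(6,5)=6c; end=11; A:t0 B:t1
  2. max(6,3)=6c; end=17; A:t2 B:t1
  3. max(4,4)=4c; end=21; A:t2 B:t3
  4. max(2,2)=2c; end=23; A:t4 B:t3
  5. max(7,5)=7c; end=30; A:t4 B:t5
  6. 7=7c; end=37; A:t4 B:t5

end_cycle[3] = 21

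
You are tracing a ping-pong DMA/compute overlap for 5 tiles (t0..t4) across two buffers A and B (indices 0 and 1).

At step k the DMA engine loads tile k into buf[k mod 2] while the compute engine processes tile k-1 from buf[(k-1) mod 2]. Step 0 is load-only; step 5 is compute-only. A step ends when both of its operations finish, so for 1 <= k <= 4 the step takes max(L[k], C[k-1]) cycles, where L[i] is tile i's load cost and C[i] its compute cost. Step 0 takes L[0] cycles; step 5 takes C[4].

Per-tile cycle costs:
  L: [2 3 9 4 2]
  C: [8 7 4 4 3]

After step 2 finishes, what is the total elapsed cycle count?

k=0 load=t0/2c comp=- wait=2 total=2
k=1 load=t1/3c comp=t0/8c wait=8 total=10
k=2 load=t2/9c comp=t1/7c wait=9 total=19
k=3 load=t3/4c comp=t2/4c wait=4 total=23
k=4 load=t4/2c comp=t3/4c wait=4 total=27
k=5 load=- comp=t4/3c wait=3 total=30

end_cycle[2] = 19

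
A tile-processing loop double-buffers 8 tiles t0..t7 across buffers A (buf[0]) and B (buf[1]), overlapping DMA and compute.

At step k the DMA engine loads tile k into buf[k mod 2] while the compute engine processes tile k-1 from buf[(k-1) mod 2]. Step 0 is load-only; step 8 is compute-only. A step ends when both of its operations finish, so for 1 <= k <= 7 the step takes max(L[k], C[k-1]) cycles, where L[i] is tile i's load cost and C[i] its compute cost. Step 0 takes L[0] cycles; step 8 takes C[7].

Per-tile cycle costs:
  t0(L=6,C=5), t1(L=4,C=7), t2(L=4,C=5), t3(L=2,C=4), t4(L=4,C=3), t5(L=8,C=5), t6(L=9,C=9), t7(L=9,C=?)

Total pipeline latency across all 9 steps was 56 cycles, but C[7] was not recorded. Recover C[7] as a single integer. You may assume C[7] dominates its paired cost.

C[7] = 3

step 0: dur = L[0]=6 = 6
step 1: dur = max(L[1]=4, C[0]=5) = 5
step 2: dur = max(L[2]=4, C[1]=7) = 7
step 3: dur = max(L[3]=2, C[2]=5) = 5
step 4: dur = max(L[4]=4, C[3]=4) = 4
step 5: dur = max(L[5]=8, C[4]=3) = 8
step 6: dur = max(L[6]=9, C[5]=5) = 9
step 7: dur = max(L[7]=9, C[6]=9) = 9
step 8: dur = C[7]=? = C[7]  (unknown; binding)
sum of known step durations = 53
dur[8] = total - known = 56 - 53 = 3
C[7] is the binding max in step 8, so C[7] = dur[8] = 3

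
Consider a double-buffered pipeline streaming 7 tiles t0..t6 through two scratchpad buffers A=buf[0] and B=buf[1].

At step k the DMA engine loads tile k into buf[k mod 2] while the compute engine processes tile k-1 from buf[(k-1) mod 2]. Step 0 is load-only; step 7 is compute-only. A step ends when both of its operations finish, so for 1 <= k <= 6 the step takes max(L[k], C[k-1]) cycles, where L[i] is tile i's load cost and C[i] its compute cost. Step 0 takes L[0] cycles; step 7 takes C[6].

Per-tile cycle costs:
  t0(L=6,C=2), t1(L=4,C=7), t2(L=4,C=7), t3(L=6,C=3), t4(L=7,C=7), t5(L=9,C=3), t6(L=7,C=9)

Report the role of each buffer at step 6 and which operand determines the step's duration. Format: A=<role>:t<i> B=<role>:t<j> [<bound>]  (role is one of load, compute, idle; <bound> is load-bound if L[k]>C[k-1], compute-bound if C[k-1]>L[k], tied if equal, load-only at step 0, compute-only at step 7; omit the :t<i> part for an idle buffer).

k=0 load=t0/6c comp=- wait=6 total=6
k=1 load=t1/4c comp=t0/2c wait=4 total=10
k=2 load=t2/4c comp=t1/7c wait=7 total=17
k=3 load=t3/6c comp=t2/7c wait=7 total=24
k=4 load=t4/7c comp=t3/3c wait=7 total=31
k=5 load=t5/9c comp=t4/7c wait=9 total=40
k=6 load=t6/7c comp=t5/3c wait=7 total=47
k=7 load=- comp=t6/9c wait=9 total=56

step 6: A=load:t6 B=compute:t5 [load-bound]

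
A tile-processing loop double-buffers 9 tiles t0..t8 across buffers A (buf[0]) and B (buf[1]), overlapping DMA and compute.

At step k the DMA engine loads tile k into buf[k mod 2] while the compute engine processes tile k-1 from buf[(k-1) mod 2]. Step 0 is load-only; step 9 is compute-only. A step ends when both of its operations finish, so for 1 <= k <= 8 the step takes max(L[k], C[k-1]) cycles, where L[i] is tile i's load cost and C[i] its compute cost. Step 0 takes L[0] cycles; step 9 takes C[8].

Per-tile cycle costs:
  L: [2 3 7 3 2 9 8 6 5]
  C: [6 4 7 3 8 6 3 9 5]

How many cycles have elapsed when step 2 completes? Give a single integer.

end_cycle[2] = 15

[0] DMA t0→A (2c) ∥ CU idle ⇒ 2c, clock 2
[1] DMA t1→B (3c) ∥ CU A:t0 (6c) ⇒ 6c, clock 8
[2] DMA t2→A (7c) ∥ CU B:t1 (4c) ⇒ 7c, clock 15
[3] DMA t3→B (3c) ∥ CU A:t2 (7c) ⇒ 7c, clock 22
[4] DMA t4→A (2c) ∥ CU B:t3 (3c) ⇒ 3c, clock 25
[5] DMA t5→B (9c) ∥ CU A:t4 (8c) ⇒ 9c, clock 34
[6] DMA t6→A (8c) ∥ CU B:t5 (6c) ⇒ 8c, clock 42
[7] DMA t7→B (6c) ∥ CU A:t6 (3c) ⇒ 6c, clock 48
[8] DMA t8→A (5c) ∥ CU B:t7 (9c) ⇒ 9c, clock 57
[9] DMA idle ∥ CU A:t8 (5c) ⇒ 5c, clock 62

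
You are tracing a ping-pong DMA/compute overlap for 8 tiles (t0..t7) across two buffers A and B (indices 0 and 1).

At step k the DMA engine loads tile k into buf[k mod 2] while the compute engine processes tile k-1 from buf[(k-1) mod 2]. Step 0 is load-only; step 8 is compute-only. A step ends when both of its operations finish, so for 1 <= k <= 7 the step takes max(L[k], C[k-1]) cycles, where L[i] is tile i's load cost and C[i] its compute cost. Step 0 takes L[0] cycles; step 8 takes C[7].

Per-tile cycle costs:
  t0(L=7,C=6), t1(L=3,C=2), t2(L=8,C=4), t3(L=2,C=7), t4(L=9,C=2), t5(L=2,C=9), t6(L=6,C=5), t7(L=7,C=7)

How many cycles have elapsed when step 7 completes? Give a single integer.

end_cycle[7] = 52

  0. 7=7c; end=7; A:t0 B:-
  1. max(3,6)=6c; end=13; A:t0 B:t1
  2. max(8,2)=8c; end=21; A:t2 B:t1
  3. max(2,4)=4c; end=25; A:t2 B:t3
  4. max(9,7)=9c; end=34; A:t4 B:t3
  5. max(2,2)=2c; end=36; A:t4 B:t5
  6. max(6,9)=9c; end=45; A:t6 B:t5
  7. max(7,5)=7c; end=52; A:t6 B:t7
  8. 7=7c; end=59; A:t6 B:t7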